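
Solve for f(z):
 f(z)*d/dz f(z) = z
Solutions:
 f(z) = -sqrt(C1 + z^2)
 f(z) = sqrt(C1 + z^2)


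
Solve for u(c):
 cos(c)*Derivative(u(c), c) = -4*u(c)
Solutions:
 u(c) = C1*(sin(c)^2 - 2*sin(c) + 1)/(sin(c)^2 + 2*sin(c) + 1)


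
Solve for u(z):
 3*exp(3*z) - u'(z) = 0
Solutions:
 u(z) = C1 + exp(3*z)


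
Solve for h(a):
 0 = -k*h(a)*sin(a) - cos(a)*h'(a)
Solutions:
 h(a) = C1*exp(k*log(cos(a)))


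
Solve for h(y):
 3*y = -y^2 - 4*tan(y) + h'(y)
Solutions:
 h(y) = C1 + y^3/3 + 3*y^2/2 - 4*log(cos(y))


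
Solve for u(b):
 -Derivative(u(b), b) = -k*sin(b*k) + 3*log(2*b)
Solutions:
 u(b) = C1 - 3*b*log(b) - 3*b*log(2) + 3*b + k*Piecewise((-cos(b*k)/k, Ne(k, 0)), (0, True))


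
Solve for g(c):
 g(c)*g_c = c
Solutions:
 g(c) = -sqrt(C1 + c^2)
 g(c) = sqrt(C1 + c^2)


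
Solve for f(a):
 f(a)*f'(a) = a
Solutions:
 f(a) = -sqrt(C1 + a^2)
 f(a) = sqrt(C1 + a^2)


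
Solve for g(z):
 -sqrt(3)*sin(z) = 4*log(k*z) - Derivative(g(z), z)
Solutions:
 g(z) = C1 + 4*z*log(k*z) - 4*z - sqrt(3)*cos(z)


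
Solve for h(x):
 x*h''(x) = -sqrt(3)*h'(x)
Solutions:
 h(x) = C1 + C2*x^(1 - sqrt(3))


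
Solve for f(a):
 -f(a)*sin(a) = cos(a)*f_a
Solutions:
 f(a) = C1*cos(a)


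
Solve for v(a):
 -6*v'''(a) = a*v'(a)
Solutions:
 v(a) = C1 + Integral(C2*airyai(-6^(2/3)*a/6) + C3*airybi(-6^(2/3)*a/6), a)


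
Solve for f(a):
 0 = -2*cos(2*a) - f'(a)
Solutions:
 f(a) = C1 - sin(2*a)


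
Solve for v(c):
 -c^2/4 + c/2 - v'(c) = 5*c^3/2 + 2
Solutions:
 v(c) = C1 - 5*c^4/8 - c^3/12 + c^2/4 - 2*c


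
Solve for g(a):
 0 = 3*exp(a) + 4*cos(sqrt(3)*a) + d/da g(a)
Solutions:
 g(a) = C1 - 3*exp(a) - 4*sqrt(3)*sin(sqrt(3)*a)/3


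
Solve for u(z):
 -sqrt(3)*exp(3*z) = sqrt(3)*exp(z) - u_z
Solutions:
 u(z) = C1 + sqrt(3)*exp(3*z)/3 + sqrt(3)*exp(z)


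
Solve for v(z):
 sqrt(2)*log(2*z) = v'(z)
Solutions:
 v(z) = C1 + sqrt(2)*z*log(z) - sqrt(2)*z + sqrt(2)*z*log(2)


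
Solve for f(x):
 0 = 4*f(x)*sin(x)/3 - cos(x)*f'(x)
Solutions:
 f(x) = C1/cos(x)^(4/3)


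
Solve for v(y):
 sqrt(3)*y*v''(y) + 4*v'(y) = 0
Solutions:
 v(y) = C1 + C2*y^(1 - 4*sqrt(3)/3)


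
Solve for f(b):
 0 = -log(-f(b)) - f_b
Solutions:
 -li(-f(b)) = C1 - b


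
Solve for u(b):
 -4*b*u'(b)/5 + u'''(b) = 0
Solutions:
 u(b) = C1 + Integral(C2*airyai(10^(2/3)*b/5) + C3*airybi(10^(2/3)*b/5), b)


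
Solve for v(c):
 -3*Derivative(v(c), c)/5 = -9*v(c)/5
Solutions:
 v(c) = C1*exp(3*c)


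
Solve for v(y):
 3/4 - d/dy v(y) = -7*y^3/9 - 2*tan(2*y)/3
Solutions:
 v(y) = C1 + 7*y^4/36 + 3*y/4 - log(cos(2*y))/3


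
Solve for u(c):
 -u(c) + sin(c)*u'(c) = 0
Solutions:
 u(c) = C1*sqrt(cos(c) - 1)/sqrt(cos(c) + 1)


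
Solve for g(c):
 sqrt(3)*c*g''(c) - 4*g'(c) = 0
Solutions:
 g(c) = C1 + C2*c^(1 + 4*sqrt(3)/3)


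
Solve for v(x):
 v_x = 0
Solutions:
 v(x) = C1


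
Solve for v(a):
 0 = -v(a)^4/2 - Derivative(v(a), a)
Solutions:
 v(a) = 2^(1/3)*(1/(C1 + 3*a))^(1/3)
 v(a) = 2^(1/3)*(-3^(2/3) - 3*3^(1/6)*I)*(1/(C1 + a))^(1/3)/6
 v(a) = 2^(1/3)*(-3^(2/3) + 3*3^(1/6)*I)*(1/(C1 + a))^(1/3)/6


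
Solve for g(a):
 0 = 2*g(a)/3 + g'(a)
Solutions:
 g(a) = C1*exp(-2*a/3)


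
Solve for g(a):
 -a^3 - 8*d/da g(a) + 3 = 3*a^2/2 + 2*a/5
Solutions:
 g(a) = C1 - a^4/32 - a^3/16 - a^2/40 + 3*a/8


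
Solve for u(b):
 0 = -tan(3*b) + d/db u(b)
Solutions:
 u(b) = C1 - log(cos(3*b))/3


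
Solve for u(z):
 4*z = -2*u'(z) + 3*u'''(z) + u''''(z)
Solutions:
 u(z) = C1 - z^2 + (C2 + C3*exp(-sqrt(3)*z) + C4*exp(sqrt(3)*z))*exp(-z)


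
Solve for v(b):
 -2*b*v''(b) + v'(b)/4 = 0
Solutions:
 v(b) = C1 + C2*b^(9/8)


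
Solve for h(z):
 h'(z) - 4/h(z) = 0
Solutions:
 h(z) = -sqrt(C1 + 8*z)
 h(z) = sqrt(C1 + 8*z)


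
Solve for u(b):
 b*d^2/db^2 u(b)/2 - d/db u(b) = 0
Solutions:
 u(b) = C1 + C2*b^3


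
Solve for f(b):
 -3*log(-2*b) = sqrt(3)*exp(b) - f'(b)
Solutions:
 f(b) = C1 + 3*b*log(-b) + 3*b*(-1 + log(2)) + sqrt(3)*exp(b)


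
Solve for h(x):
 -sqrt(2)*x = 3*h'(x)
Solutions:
 h(x) = C1 - sqrt(2)*x^2/6


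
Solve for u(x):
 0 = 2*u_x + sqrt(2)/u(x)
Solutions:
 u(x) = -sqrt(C1 - sqrt(2)*x)
 u(x) = sqrt(C1 - sqrt(2)*x)


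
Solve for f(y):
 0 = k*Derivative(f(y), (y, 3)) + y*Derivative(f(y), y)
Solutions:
 f(y) = C1 + Integral(C2*airyai(y*(-1/k)^(1/3)) + C3*airybi(y*(-1/k)^(1/3)), y)


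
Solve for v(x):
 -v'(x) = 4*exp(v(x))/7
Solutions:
 v(x) = log(1/(C1 + 4*x)) + log(7)


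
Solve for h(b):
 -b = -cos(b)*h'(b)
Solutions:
 h(b) = C1 + Integral(b/cos(b), b)


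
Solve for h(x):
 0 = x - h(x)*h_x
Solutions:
 h(x) = -sqrt(C1 + x^2)
 h(x) = sqrt(C1 + x^2)


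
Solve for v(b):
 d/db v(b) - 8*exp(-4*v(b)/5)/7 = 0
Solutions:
 v(b) = 5*log(-I*(C1 + 32*b/35)^(1/4))
 v(b) = 5*log(I*(C1 + 32*b/35)^(1/4))
 v(b) = 5*log(-(C1 + 32*b/35)^(1/4))
 v(b) = 5*log(C1 + 32*b/35)/4


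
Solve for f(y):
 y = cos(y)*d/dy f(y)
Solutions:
 f(y) = C1 + Integral(y/cos(y), y)


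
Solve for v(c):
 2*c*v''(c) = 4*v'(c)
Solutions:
 v(c) = C1 + C2*c^3


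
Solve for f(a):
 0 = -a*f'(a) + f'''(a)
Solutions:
 f(a) = C1 + Integral(C2*airyai(a) + C3*airybi(a), a)


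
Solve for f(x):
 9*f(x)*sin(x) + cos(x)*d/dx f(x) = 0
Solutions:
 f(x) = C1*cos(x)^9


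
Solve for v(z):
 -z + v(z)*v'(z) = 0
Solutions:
 v(z) = -sqrt(C1 + z^2)
 v(z) = sqrt(C1 + z^2)


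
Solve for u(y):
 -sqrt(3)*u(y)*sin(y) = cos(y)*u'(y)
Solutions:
 u(y) = C1*cos(y)^(sqrt(3))


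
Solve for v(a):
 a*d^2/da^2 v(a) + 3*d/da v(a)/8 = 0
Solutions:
 v(a) = C1 + C2*a^(5/8)


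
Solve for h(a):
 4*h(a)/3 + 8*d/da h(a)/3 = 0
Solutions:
 h(a) = C1*exp(-a/2)


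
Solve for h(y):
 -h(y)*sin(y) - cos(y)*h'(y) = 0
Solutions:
 h(y) = C1*cos(y)


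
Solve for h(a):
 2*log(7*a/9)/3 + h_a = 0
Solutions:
 h(a) = C1 - 2*a*log(a)/3 - 2*a*log(7)/3 + 2*a/3 + 4*a*log(3)/3


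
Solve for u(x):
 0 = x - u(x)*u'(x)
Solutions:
 u(x) = -sqrt(C1 + x^2)
 u(x) = sqrt(C1 + x^2)


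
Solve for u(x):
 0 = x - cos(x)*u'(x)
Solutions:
 u(x) = C1 + Integral(x/cos(x), x)


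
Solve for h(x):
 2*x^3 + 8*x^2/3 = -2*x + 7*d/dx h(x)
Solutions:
 h(x) = C1 + x^4/14 + 8*x^3/63 + x^2/7


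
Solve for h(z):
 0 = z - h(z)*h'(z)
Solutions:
 h(z) = -sqrt(C1 + z^2)
 h(z) = sqrt(C1 + z^2)


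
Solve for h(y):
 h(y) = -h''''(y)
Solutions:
 h(y) = (C1*sin(sqrt(2)*y/2) + C2*cos(sqrt(2)*y/2))*exp(-sqrt(2)*y/2) + (C3*sin(sqrt(2)*y/2) + C4*cos(sqrt(2)*y/2))*exp(sqrt(2)*y/2)


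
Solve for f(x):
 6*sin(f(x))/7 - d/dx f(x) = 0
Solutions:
 -6*x/7 + log(cos(f(x)) - 1)/2 - log(cos(f(x)) + 1)/2 = C1


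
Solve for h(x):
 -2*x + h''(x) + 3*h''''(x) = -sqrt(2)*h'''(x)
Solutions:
 h(x) = C1 + C2*x + x^3/3 - sqrt(2)*x^2 + (C3*sin(sqrt(10)*x/6) + C4*cos(sqrt(10)*x/6))*exp(-sqrt(2)*x/6)


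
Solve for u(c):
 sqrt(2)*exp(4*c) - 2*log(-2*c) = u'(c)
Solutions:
 u(c) = C1 - 2*c*log(-c) + 2*c*(1 - log(2)) + sqrt(2)*exp(4*c)/4


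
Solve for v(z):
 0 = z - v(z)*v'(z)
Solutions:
 v(z) = -sqrt(C1 + z^2)
 v(z) = sqrt(C1 + z^2)


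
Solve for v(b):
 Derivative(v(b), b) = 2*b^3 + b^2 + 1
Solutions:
 v(b) = C1 + b^4/2 + b^3/3 + b


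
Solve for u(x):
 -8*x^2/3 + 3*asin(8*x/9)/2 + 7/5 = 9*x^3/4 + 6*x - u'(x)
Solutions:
 u(x) = C1 + 9*x^4/16 + 8*x^3/9 + 3*x^2 - 3*x*asin(8*x/9)/2 - 7*x/5 - 3*sqrt(81 - 64*x^2)/16


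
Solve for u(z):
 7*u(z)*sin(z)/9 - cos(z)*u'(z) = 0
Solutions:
 u(z) = C1/cos(z)^(7/9)


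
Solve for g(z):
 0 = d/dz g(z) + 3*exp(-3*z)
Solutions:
 g(z) = C1 + exp(-3*z)


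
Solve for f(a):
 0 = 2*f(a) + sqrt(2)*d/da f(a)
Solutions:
 f(a) = C1*exp(-sqrt(2)*a)


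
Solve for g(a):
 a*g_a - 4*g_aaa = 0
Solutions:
 g(a) = C1 + Integral(C2*airyai(2^(1/3)*a/2) + C3*airybi(2^(1/3)*a/2), a)


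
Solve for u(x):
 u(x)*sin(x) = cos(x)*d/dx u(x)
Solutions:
 u(x) = C1/cos(x)


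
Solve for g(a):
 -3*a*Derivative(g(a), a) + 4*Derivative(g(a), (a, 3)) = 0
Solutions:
 g(a) = C1 + Integral(C2*airyai(6^(1/3)*a/2) + C3*airybi(6^(1/3)*a/2), a)


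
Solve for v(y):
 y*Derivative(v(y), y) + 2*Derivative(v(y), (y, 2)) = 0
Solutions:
 v(y) = C1 + C2*erf(y/2)


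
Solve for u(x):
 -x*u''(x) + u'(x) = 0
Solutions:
 u(x) = C1 + C2*x^2


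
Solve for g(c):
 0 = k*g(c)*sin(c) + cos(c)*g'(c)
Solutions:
 g(c) = C1*exp(k*log(cos(c)))


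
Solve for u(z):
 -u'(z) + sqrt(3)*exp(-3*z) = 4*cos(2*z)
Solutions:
 u(z) = C1 - 2*sin(2*z) - sqrt(3)*exp(-3*z)/3


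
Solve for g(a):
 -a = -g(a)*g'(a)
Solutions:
 g(a) = -sqrt(C1 + a^2)
 g(a) = sqrt(C1 + a^2)


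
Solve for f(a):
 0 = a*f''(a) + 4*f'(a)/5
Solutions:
 f(a) = C1 + C2*a^(1/5)


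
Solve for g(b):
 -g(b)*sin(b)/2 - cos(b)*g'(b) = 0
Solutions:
 g(b) = C1*sqrt(cos(b))


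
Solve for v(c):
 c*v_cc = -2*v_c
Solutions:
 v(c) = C1 + C2/c


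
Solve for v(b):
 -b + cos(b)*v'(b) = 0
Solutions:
 v(b) = C1 + Integral(b/cos(b), b)


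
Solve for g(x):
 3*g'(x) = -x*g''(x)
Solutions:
 g(x) = C1 + C2/x^2


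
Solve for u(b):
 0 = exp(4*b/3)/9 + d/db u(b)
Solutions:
 u(b) = C1 - exp(4*b/3)/12


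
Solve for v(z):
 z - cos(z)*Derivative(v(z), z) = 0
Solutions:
 v(z) = C1 + Integral(z/cos(z), z)


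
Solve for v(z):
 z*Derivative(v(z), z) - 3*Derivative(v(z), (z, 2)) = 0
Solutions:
 v(z) = C1 + C2*erfi(sqrt(6)*z/6)


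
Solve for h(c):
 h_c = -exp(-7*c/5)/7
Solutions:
 h(c) = C1 + 5*exp(-7*c/5)/49


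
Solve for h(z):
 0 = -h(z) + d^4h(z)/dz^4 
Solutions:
 h(z) = C1*exp(-z) + C2*exp(z) + C3*sin(z) + C4*cos(z)


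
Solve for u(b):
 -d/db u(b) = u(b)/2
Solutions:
 u(b) = C1*exp(-b/2)


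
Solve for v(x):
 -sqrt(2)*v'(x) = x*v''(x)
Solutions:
 v(x) = C1 + C2*x^(1 - sqrt(2))


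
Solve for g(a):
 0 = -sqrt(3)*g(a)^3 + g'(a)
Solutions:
 g(a) = -sqrt(2)*sqrt(-1/(C1 + sqrt(3)*a))/2
 g(a) = sqrt(2)*sqrt(-1/(C1 + sqrt(3)*a))/2


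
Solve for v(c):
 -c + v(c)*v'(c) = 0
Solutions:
 v(c) = -sqrt(C1 + c^2)
 v(c) = sqrt(C1 + c^2)


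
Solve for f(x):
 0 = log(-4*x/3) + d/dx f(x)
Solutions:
 f(x) = C1 - x*log(-x) + x*(-2*log(2) + 1 + log(3))


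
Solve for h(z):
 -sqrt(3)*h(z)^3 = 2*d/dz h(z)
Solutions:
 h(z) = -sqrt(-1/(C1 - sqrt(3)*z))
 h(z) = sqrt(-1/(C1 - sqrt(3)*z))


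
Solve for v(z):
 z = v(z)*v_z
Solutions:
 v(z) = -sqrt(C1 + z^2)
 v(z) = sqrt(C1 + z^2)


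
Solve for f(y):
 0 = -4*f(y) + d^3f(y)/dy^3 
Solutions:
 f(y) = C3*exp(2^(2/3)*y) + (C1*sin(2^(2/3)*sqrt(3)*y/2) + C2*cos(2^(2/3)*sqrt(3)*y/2))*exp(-2^(2/3)*y/2)


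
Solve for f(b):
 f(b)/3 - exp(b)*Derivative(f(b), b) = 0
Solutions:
 f(b) = C1*exp(-exp(-b)/3)


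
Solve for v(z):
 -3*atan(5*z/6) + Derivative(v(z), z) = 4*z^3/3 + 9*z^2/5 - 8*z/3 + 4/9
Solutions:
 v(z) = C1 + z^4/3 + 3*z^3/5 - 4*z^2/3 + 3*z*atan(5*z/6) + 4*z/9 - 9*log(25*z^2 + 36)/5


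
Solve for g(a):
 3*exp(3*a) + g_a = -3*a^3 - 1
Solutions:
 g(a) = C1 - 3*a^4/4 - a - exp(3*a)


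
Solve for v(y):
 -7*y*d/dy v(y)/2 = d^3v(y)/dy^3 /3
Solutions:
 v(y) = C1 + Integral(C2*airyai(-2^(2/3)*21^(1/3)*y/2) + C3*airybi(-2^(2/3)*21^(1/3)*y/2), y)


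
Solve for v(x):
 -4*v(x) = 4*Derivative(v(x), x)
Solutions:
 v(x) = C1*exp(-x)


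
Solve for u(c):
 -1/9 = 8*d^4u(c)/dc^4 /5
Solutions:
 u(c) = C1 + C2*c + C3*c^2 + C4*c^3 - 5*c^4/1728


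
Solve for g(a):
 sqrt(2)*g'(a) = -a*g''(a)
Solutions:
 g(a) = C1 + C2*a^(1 - sqrt(2))


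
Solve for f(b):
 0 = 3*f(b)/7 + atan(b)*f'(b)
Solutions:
 f(b) = C1*exp(-3*Integral(1/atan(b), b)/7)


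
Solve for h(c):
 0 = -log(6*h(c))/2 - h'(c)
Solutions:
 2*Integral(1/(log(_y) + log(6)), (_y, h(c))) = C1 - c


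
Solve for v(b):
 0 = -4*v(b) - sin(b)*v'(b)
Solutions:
 v(b) = C1*(cos(b)^2 + 2*cos(b) + 1)/(cos(b)^2 - 2*cos(b) + 1)


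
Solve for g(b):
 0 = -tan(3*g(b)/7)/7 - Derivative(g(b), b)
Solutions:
 g(b) = -7*asin(C1*exp(-3*b/49))/3 + 7*pi/3
 g(b) = 7*asin(C1*exp(-3*b/49))/3


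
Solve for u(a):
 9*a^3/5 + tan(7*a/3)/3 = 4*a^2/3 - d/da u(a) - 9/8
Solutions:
 u(a) = C1 - 9*a^4/20 + 4*a^3/9 - 9*a/8 + log(cos(7*a/3))/7


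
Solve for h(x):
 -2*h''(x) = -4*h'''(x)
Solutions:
 h(x) = C1 + C2*x + C3*exp(x/2)


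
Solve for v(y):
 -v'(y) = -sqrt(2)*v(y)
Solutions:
 v(y) = C1*exp(sqrt(2)*y)


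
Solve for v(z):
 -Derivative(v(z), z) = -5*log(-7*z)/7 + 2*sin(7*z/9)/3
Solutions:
 v(z) = C1 + 5*z*log(-z)/7 - 5*z/7 + 5*z*log(7)/7 + 6*cos(7*z/9)/7


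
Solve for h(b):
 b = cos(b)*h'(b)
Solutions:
 h(b) = C1 + Integral(b/cos(b), b)


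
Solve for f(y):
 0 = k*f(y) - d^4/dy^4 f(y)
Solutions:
 f(y) = C1*exp(-k^(1/4)*y) + C2*exp(k^(1/4)*y) + C3*exp(-I*k^(1/4)*y) + C4*exp(I*k^(1/4)*y)


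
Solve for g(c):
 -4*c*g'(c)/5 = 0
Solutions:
 g(c) = C1


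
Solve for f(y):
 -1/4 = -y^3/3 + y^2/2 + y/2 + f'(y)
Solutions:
 f(y) = C1 + y^4/12 - y^3/6 - y^2/4 - y/4


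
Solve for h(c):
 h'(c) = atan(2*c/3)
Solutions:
 h(c) = C1 + c*atan(2*c/3) - 3*log(4*c^2 + 9)/4


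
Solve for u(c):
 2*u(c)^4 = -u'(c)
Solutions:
 u(c) = (-3^(2/3) - 3*3^(1/6)*I)*(1/(C1 + 2*c))^(1/3)/6
 u(c) = (-3^(2/3) + 3*3^(1/6)*I)*(1/(C1 + 2*c))^(1/3)/6
 u(c) = (1/(C1 + 6*c))^(1/3)


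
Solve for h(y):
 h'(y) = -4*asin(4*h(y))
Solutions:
 Integral(1/asin(4*_y), (_y, h(y))) = C1 - 4*y


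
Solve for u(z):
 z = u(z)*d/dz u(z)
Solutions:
 u(z) = -sqrt(C1 + z^2)
 u(z) = sqrt(C1 + z^2)


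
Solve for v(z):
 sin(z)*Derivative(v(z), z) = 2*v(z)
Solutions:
 v(z) = C1*(cos(z) - 1)/(cos(z) + 1)


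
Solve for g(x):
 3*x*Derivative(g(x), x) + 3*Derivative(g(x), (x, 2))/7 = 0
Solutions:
 g(x) = C1 + C2*erf(sqrt(14)*x/2)


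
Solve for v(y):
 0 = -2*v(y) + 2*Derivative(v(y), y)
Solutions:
 v(y) = C1*exp(y)


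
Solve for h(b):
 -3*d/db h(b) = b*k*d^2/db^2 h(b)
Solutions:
 h(b) = C1 + b^(((re(k) - 3)*re(k) + im(k)^2)/(re(k)^2 + im(k)^2))*(C2*sin(3*log(b)*Abs(im(k))/(re(k)^2 + im(k)^2)) + C3*cos(3*log(b)*im(k)/(re(k)^2 + im(k)^2)))


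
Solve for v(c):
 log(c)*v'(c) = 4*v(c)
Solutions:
 v(c) = C1*exp(4*li(c))


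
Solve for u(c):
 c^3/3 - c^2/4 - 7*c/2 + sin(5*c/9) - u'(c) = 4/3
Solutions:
 u(c) = C1 + c^4/12 - c^3/12 - 7*c^2/4 - 4*c/3 - 9*cos(5*c/9)/5


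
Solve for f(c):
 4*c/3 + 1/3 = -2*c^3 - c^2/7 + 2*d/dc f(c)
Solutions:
 f(c) = C1 + c^4/4 + c^3/42 + c^2/3 + c/6


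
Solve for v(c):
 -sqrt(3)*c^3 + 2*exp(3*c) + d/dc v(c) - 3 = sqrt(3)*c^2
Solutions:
 v(c) = C1 + sqrt(3)*c^4/4 + sqrt(3)*c^3/3 + 3*c - 2*exp(3*c)/3


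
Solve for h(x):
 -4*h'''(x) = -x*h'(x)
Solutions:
 h(x) = C1 + Integral(C2*airyai(2^(1/3)*x/2) + C3*airybi(2^(1/3)*x/2), x)


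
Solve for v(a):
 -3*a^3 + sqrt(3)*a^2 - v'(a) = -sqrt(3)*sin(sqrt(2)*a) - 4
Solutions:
 v(a) = C1 - 3*a^4/4 + sqrt(3)*a^3/3 + 4*a - sqrt(6)*cos(sqrt(2)*a)/2


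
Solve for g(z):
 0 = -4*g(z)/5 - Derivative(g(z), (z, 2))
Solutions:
 g(z) = C1*sin(2*sqrt(5)*z/5) + C2*cos(2*sqrt(5)*z/5)


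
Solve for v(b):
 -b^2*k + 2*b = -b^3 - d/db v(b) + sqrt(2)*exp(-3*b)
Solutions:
 v(b) = C1 - b^4/4 + b^3*k/3 - b^2 - sqrt(2)*exp(-3*b)/3


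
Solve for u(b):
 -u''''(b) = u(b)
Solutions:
 u(b) = (C1*sin(sqrt(2)*b/2) + C2*cos(sqrt(2)*b/2))*exp(-sqrt(2)*b/2) + (C3*sin(sqrt(2)*b/2) + C4*cos(sqrt(2)*b/2))*exp(sqrt(2)*b/2)


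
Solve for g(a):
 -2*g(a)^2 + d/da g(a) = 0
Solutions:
 g(a) = -1/(C1 + 2*a)


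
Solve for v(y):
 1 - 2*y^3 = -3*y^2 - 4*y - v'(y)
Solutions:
 v(y) = C1 + y^4/2 - y^3 - 2*y^2 - y


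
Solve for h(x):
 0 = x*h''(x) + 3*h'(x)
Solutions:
 h(x) = C1 + C2/x^2


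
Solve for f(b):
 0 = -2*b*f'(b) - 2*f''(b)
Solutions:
 f(b) = C1 + C2*erf(sqrt(2)*b/2)


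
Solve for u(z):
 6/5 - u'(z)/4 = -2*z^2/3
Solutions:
 u(z) = C1 + 8*z^3/9 + 24*z/5


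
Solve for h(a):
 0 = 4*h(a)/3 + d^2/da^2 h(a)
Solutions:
 h(a) = C1*sin(2*sqrt(3)*a/3) + C2*cos(2*sqrt(3)*a/3)


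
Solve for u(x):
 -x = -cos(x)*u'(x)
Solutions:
 u(x) = C1 + Integral(x/cos(x), x)


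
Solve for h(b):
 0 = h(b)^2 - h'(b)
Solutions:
 h(b) = -1/(C1 + b)


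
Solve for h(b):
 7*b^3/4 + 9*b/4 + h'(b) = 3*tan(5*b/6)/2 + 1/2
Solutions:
 h(b) = C1 - 7*b^4/16 - 9*b^2/8 + b/2 - 9*log(cos(5*b/6))/5


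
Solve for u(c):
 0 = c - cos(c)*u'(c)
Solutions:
 u(c) = C1 + Integral(c/cos(c), c)


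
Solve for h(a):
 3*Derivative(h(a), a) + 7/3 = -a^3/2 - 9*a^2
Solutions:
 h(a) = C1 - a^4/24 - a^3 - 7*a/9


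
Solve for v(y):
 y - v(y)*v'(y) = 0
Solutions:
 v(y) = -sqrt(C1 + y^2)
 v(y) = sqrt(C1 + y^2)


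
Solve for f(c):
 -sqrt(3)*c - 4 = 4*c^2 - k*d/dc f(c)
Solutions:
 f(c) = C1 + 4*c^3/(3*k) + sqrt(3)*c^2/(2*k) + 4*c/k


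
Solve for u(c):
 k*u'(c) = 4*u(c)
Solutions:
 u(c) = C1*exp(4*c/k)


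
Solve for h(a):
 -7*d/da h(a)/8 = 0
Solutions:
 h(a) = C1


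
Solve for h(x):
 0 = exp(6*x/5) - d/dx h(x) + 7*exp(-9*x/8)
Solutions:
 h(x) = C1 + 5*exp(6*x/5)/6 - 56*exp(-9*x/8)/9


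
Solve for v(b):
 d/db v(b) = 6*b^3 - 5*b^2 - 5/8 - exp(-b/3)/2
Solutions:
 v(b) = C1 + 3*b^4/2 - 5*b^3/3 - 5*b/8 + 3*exp(-b/3)/2


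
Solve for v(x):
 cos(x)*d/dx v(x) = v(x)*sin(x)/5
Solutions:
 v(x) = C1/cos(x)^(1/5)


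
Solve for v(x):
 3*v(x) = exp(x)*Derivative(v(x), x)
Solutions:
 v(x) = C1*exp(-3*exp(-x))


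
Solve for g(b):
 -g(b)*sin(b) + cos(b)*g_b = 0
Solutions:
 g(b) = C1/cos(b)


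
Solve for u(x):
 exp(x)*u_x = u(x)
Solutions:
 u(x) = C1*exp(-exp(-x))


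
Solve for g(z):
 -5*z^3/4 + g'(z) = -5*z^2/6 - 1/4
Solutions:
 g(z) = C1 + 5*z^4/16 - 5*z^3/18 - z/4


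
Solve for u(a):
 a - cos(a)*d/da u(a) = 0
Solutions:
 u(a) = C1 + Integral(a/cos(a), a)


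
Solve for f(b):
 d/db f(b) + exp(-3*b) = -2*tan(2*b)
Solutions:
 f(b) = C1 - log(tan(2*b)^2 + 1)/2 + exp(-3*b)/3


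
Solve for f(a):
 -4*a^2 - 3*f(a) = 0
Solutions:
 f(a) = -4*a^2/3


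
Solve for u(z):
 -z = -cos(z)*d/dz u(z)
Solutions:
 u(z) = C1 + Integral(z/cos(z), z)


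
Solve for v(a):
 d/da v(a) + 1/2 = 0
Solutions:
 v(a) = C1 - a/2


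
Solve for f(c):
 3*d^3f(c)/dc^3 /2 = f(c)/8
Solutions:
 f(c) = C3*exp(18^(1/3)*c/6) + (C1*sin(2^(1/3)*3^(1/6)*c/4) + C2*cos(2^(1/3)*3^(1/6)*c/4))*exp(-18^(1/3)*c/12)


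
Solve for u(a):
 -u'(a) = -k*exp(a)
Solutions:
 u(a) = C1 + k*exp(a)


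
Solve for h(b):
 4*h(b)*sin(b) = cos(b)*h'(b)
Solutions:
 h(b) = C1/cos(b)^4


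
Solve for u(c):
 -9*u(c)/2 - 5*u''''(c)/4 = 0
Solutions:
 u(c) = (C1*sin(10^(3/4)*sqrt(3)*c/10) + C2*cos(10^(3/4)*sqrt(3)*c/10))*exp(-10^(3/4)*sqrt(3)*c/10) + (C3*sin(10^(3/4)*sqrt(3)*c/10) + C4*cos(10^(3/4)*sqrt(3)*c/10))*exp(10^(3/4)*sqrt(3)*c/10)


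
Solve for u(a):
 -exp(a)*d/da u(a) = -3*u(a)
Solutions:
 u(a) = C1*exp(-3*exp(-a))


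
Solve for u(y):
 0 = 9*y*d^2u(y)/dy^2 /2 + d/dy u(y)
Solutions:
 u(y) = C1 + C2*y^(7/9)


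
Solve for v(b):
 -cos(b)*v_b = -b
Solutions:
 v(b) = C1 + Integral(b/cos(b), b)


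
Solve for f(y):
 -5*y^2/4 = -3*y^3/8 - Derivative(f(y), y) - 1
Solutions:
 f(y) = C1 - 3*y^4/32 + 5*y^3/12 - y


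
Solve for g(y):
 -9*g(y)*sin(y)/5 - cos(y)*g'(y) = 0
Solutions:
 g(y) = C1*cos(y)^(9/5)


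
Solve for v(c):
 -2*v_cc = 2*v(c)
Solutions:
 v(c) = C1*sin(c) + C2*cos(c)


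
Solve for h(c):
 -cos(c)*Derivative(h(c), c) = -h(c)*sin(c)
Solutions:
 h(c) = C1/cos(c)


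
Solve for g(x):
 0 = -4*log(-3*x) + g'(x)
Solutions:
 g(x) = C1 + 4*x*log(-x) + 4*x*(-1 + log(3))


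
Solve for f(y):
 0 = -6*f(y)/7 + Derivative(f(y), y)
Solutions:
 f(y) = C1*exp(6*y/7)


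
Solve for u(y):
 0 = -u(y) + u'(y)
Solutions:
 u(y) = C1*exp(y)


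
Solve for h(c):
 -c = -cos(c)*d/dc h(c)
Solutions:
 h(c) = C1 + Integral(c/cos(c), c)


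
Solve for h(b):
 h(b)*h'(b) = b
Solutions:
 h(b) = -sqrt(C1 + b^2)
 h(b) = sqrt(C1 + b^2)


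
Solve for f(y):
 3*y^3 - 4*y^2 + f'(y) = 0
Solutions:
 f(y) = C1 - 3*y^4/4 + 4*y^3/3


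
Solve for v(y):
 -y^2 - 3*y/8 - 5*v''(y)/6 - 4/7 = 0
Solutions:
 v(y) = C1 + C2*y - y^4/10 - 3*y^3/40 - 12*y^2/35


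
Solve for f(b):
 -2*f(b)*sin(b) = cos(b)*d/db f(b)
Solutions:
 f(b) = C1*cos(b)^2


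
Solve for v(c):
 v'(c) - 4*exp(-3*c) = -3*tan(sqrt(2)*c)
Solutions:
 v(c) = C1 - 3*sqrt(2)*log(tan(sqrt(2)*c)^2 + 1)/4 - 4*exp(-3*c)/3


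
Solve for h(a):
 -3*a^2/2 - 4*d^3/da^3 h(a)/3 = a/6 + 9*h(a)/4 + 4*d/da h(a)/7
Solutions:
 h(a) = C1*exp(-14^(1/3)*a*(-(1323 + sqrt(1757497))^(1/3) + 8*14^(1/3)/(1323 + sqrt(1757497))^(1/3))/56)*sin(14^(1/3)*sqrt(3)*a*(8*14^(1/3)/(1323 + sqrt(1757497))^(1/3) + (1323 + sqrt(1757497))^(1/3))/56) + C2*exp(-14^(1/3)*a*(-(1323 + sqrt(1757497))^(1/3) + 8*14^(1/3)/(1323 + sqrt(1757497))^(1/3))/56)*cos(14^(1/3)*sqrt(3)*a*(8*14^(1/3)/(1323 + sqrt(1757497))^(1/3) + (1323 + sqrt(1757497))^(1/3))/56) + C3*exp(14^(1/3)*a*(-(1323 + sqrt(1757497))^(1/3) + 8*14^(1/3)/(1323 + sqrt(1757497))^(1/3))/28) - 2*a^2/3 + 50*a/189 - 800/11907


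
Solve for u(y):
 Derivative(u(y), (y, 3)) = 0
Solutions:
 u(y) = C1 + C2*y + C3*y^2


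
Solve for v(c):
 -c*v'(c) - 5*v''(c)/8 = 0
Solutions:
 v(c) = C1 + C2*erf(2*sqrt(5)*c/5)


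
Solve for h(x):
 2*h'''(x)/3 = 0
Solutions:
 h(x) = C1 + C2*x + C3*x^2


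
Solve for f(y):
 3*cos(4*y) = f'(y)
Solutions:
 f(y) = C1 + 3*sin(4*y)/4


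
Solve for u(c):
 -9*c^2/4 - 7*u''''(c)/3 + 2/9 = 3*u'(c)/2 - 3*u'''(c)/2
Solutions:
 u(c) = C1 + C2*exp(c*(3*3^(1/3)/(14*sqrt(46) + 95)^(1/3) + 6 + 3^(2/3)*(14*sqrt(46) + 95)^(1/3))/28)*sin(3*3^(1/6)*c*(-(14*sqrt(46) + 95)^(1/3) + 3^(2/3)/(14*sqrt(46) + 95)^(1/3))/28) + C3*exp(c*(3*3^(1/3)/(14*sqrt(46) + 95)^(1/3) + 6 + 3^(2/3)*(14*sqrt(46) + 95)^(1/3))/28)*cos(3*3^(1/6)*c*(-(14*sqrt(46) + 95)^(1/3) + 3^(2/3)/(14*sqrt(46) + 95)^(1/3))/28) + C4*exp(c*(-3^(2/3)*(14*sqrt(46) + 95)^(1/3) - 3*3^(1/3)/(14*sqrt(46) + 95)^(1/3) + 3)/14) - c^3/2 - 77*c/27


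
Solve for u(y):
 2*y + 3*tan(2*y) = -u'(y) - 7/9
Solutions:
 u(y) = C1 - y^2 - 7*y/9 + 3*log(cos(2*y))/2


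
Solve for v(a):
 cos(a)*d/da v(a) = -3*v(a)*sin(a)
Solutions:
 v(a) = C1*cos(a)^3


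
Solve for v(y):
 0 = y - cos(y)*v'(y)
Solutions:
 v(y) = C1 + Integral(y/cos(y), y)


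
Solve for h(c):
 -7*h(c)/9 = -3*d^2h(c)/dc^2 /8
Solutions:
 h(c) = C1*exp(-2*sqrt(42)*c/9) + C2*exp(2*sqrt(42)*c/9)


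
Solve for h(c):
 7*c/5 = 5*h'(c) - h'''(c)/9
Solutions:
 h(c) = C1 + C2*exp(-3*sqrt(5)*c) + C3*exp(3*sqrt(5)*c) + 7*c^2/50


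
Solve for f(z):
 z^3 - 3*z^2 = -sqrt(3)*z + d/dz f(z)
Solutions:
 f(z) = C1 + z^4/4 - z^3 + sqrt(3)*z^2/2


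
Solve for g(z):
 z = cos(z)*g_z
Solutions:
 g(z) = C1 + Integral(z/cos(z), z)


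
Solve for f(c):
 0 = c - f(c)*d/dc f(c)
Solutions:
 f(c) = -sqrt(C1 + c^2)
 f(c) = sqrt(C1 + c^2)


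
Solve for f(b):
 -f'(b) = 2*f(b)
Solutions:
 f(b) = C1*exp(-2*b)


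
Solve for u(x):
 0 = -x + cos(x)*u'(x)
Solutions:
 u(x) = C1 + Integral(x/cos(x), x)


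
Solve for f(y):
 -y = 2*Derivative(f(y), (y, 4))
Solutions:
 f(y) = C1 + C2*y + C3*y^2 + C4*y^3 - y^5/240


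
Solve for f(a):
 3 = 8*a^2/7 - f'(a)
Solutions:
 f(a) = C1 + 8*a^3/21 - 3*a


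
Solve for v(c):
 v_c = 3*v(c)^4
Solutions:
 v(c) = (-1/(C1 + 9*c))^(1/3)
 v(c) = (-1/(C1 + 3*c))^(1/3)*(-3^(2/3) - 3*3^(1/6)*I)/6
 v(c) = (-1/(C1 + 3*c))^(1/3)*(-3^(2/3) + 3*3^(1/6)*I)/6


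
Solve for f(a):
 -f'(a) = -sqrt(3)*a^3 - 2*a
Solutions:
 f(a) = C1 + sqrt(3)*a^4/4 + a^2


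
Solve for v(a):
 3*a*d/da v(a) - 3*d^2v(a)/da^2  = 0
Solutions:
 v(a) = C1 + C2*erfi(sqrt(2)*a/2)


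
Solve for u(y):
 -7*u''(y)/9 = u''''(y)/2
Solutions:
 u(y) = C1 + C2*y + C3*sin(sqrt(14)*y/3) + C4*cos(sqrt(14)*y/3)


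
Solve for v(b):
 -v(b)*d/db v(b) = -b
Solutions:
 v(b) = -sqrt(C1 + b^2)
 v(b) = sqrt(C1 + b^2)


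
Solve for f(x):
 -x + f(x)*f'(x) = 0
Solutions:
 f(x) = -sqrt(C1 + x^2)
 f(x) = sqrt(C1 + x^2)


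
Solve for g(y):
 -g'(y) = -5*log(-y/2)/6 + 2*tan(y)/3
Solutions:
 g(y) = C1 + 5*y*log(-y)/6 - 5*y/6 - 5*y*log(2)/6 + 2*log(cos(y))/3


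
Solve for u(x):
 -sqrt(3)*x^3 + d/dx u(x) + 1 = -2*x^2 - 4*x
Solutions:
 u(x) = C1 + sqrt(3)*x^4/4 - 2*x^3/3 - 2*x^2 - x


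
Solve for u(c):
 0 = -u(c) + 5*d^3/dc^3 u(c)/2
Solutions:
 u(c) = C3*exp(2^(1/3)*5^(2/3)*c/5) + (C1*sin(2^(1/3)*sqrt(3)*5^(2/3)*c/10) + C2*cos(2^(1/3)*sqrt(3)*5^(2/3)*c/10))*exp(-2^(1/3)*5^(2/3)*c/10)


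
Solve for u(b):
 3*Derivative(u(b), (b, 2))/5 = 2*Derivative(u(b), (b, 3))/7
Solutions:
 u(b) = C1 + C2*b + C3*exp(21*b/10)


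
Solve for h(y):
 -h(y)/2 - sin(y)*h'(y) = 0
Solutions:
 h(y) = C1*(cos(y) + 1)^(1/4)/(cos(y) - 1)^(1/4)


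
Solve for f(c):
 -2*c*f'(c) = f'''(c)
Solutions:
 f(c) = C1 + Integral(C2*airyai(-2^(1/3)*c) + C3*airybi(-2^(1/3)*c), c)


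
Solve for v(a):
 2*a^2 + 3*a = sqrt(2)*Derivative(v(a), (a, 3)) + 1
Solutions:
 v(a) = C1 + C2*a + C3*a^2 + sqrt(2)*a^5/60 + sqrt(2)*a^4/16 - sqrt(2)*a^3/12


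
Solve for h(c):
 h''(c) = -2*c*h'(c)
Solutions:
 h(c) = C1 + C2*erf(c)


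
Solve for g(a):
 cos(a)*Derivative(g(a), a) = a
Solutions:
 g(a) = C1 + Integral(a/cos(a), a)


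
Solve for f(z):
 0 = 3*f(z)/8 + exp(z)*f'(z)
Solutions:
 f(z) = C1*exp(3*exp(-z)/8)


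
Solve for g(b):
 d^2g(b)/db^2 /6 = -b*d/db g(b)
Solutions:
 g(b) = C1 + C2*erf(sqrt(3)*b)


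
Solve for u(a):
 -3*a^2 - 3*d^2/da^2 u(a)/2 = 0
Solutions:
 u(a) = C1 + C2*a - a^4/6


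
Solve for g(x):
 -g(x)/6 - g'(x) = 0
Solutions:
 g(x) = C1*exp(-x/6)


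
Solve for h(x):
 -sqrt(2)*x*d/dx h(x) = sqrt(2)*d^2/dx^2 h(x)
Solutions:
 h(x) = C1 + C2*erf(sqrt(2)*x/2)


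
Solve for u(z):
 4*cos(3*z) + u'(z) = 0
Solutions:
 u(z) = C1 - 4*sin(3*z)/3


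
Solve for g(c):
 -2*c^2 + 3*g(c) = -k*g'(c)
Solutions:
 g(c) = C1*exp(-3*c/k) + 2*c^2/3 - 4*c*k/9 + 4*k^2/27


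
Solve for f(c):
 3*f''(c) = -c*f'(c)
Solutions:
 f(c) = C1 + C2*erf(sqrt(6)*c/6)


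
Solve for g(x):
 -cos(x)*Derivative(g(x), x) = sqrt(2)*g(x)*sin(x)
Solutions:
 g(x) = C1*cos(x)^(sqrt(2))


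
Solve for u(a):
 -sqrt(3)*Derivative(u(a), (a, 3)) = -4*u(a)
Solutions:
 u(a) = C3*exp(2^(2/3)*3^(5/6)*a/3) + (C1*sin(2^(2/3)*3^(1/3)*a/2) + C2*cos(2^(2/3)*3^(1/3)*a/2))*exp(-2^(2/3)*3^(5/6)*a/6)


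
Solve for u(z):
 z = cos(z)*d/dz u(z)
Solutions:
 u(z) = C1 + Integral(z/cos(z), z)


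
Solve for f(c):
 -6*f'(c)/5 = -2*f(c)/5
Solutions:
 f(c) = C1*exp(c/3)


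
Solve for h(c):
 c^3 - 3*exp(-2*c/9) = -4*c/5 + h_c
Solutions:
 h(c) = C1 + c^4/4 + 2*c^2/5 + 27*exp(-2*c/9)/2


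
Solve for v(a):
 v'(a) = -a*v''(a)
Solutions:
 v(a) = C1 + C2*log(a)


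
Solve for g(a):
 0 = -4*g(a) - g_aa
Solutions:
 g(a) = C1*sin(2*a) + C2*cos(2*a)


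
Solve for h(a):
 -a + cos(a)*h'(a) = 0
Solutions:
 h(a) = C1 + Integral(a/cos(a), a)


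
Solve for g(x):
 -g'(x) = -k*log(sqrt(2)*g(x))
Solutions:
 Integral(1/(2*log(_y) + log(2)), (_y, g(x))) = C1 + k*x/2


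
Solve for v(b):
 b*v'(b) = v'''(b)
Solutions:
 v(b) = C1 + Integral(C2*airyai(b) + C3*airybi(b), b)


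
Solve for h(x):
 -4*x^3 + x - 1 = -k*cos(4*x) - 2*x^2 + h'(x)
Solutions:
 h(x) = C1 + k*sin(4*x)/4 - x^4 + 2*x^3/3 + x^2/2 - x


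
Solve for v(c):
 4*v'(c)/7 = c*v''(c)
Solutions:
 v(c) = C1 + C2*c^(11/7)


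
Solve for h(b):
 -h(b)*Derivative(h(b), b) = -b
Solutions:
 h(b) = -sqrt(C1 + b^2)
 h(b) = sqrt(C1 + b^2)


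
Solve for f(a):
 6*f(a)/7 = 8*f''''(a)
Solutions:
 f(a) = C1*exp(-sqrt(2)*3^(1/4)*7^(3/4)*a/14) + C2*exp(sqrt(2)*3^(1/4)*7^(3/4)*a/14) + C3*sin(sqrt(2)*3^(1/4)*7^(3/4)*a/14) + C4*cos(sqrt(2)*3^(1/4)*7^(3/4)*a/14)


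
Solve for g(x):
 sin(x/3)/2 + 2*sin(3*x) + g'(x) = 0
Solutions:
 g(x) = C1 + 3*cos(x/3)/2 + 2*cos(3*x)/3


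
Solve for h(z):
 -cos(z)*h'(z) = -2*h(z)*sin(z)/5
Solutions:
 h(z) = C1/cos(z)^(2/5)


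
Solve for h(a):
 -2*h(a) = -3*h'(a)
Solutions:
 h(a) = C1*exp(2*a/3)


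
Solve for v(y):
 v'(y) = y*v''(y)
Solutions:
 v(y) = C1 + C2*y^2


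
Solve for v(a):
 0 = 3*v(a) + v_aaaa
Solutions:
 v(a) = (C1*sin(sqrt(2)*3^(1/4)*a/2) + C2*cos(sqrt(2)*3^(1/4)*a/2))*exp(-sqrt(2)*3^(1/4)*a/2) + (C3*sin(sqrt(2)*3^(1/4)*a/2) + C4*cos(sqrt(2)*3^(1/4)*a/2))*exp(sqrt(2)*3^(1/4)*a/2)


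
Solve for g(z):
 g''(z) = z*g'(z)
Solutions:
 g(z) = C1 + C2*erfi(sqrt(2)*z/2)


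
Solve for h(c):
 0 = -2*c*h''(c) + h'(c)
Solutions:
 h(c) = C1 + C2*c^(3/2)


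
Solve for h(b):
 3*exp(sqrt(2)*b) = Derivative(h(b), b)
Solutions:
 h(b) = C1 + 3*sqrt(2)*exp(sqrt(2)*b)/2


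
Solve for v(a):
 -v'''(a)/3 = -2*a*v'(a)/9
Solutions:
 v(a) = C1 + Integral(C2*airyai(2^(1/3)*3^(2/3)*a/3) + C3*airybi(2^(1/3)*3^(2/3)*a/3), a)


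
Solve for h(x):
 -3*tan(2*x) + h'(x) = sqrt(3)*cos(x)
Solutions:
 h(x) = C1 - 3*log(cos(2*x))/2 + sqrt(3)*sin(x)


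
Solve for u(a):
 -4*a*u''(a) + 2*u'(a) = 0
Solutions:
 u(a) = C1 + C2*a^(3/2)


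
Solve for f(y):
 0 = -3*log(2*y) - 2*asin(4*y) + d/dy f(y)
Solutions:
 f(y) = C1 + 3*y*log(y) + 2*y*asin(4*y) - 3*y + 3*y*log(2) + sqrt(1 - 16*y^2)/2


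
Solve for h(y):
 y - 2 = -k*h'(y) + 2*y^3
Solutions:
 h(y) = C1 + y^4/(2*k) - y^2/(2*k) + 2*y/k


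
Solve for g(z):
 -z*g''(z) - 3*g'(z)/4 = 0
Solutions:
 g(z) = C1 + C2*z^(1/4)


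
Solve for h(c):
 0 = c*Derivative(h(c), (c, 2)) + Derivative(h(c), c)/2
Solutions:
 h(c) = C1 + C2*sqrt(c)


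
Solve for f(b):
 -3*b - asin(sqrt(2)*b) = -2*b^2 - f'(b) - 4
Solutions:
 f(b) = C1 - 2*b^3/3 + 3*b^2/2 + b*asin(sqrt(2)*b) - 4*b + sqrt(2)*sqrt(1 - 2*b^2)/2


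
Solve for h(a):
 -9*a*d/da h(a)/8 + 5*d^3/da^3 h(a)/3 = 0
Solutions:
 h(a) = C1 + Integral(C2*airyai(3*5^(2/3)*a/10) + C3*airybi(3*5^(2/3)*a/10), a)


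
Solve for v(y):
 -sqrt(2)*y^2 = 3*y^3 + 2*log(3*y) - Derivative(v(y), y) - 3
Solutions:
 v(y) = C1 + 3*y^4/4 + sqrt(2)*y^3/3 + 2*y*log(y) - 5*y + y*log(9)


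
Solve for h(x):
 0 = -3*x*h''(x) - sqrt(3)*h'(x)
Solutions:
 h(x) = C1 + C2*x^(1 - sqrt(3)/3)


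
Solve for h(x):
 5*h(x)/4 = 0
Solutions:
 h(x) = 0


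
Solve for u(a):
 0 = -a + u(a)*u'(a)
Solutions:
 u(a) = -sqrt(C1 + a^2)
 u(a) = sqrt(C1 + a^2)


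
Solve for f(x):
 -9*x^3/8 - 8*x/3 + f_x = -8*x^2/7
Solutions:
 f(x) = C1 + 9*x^4/32 - 8*x^3/21 + 4*x^2/3


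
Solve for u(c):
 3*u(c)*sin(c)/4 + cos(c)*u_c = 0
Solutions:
 u(c) = C1*cos(c)^(3/4)


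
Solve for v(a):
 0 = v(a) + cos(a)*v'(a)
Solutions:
 v(a) = C1*sqrt(sin(a) - 1)/sqrt(sin(a) + 1)


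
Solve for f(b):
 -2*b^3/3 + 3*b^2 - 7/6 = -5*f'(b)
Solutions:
 f(b) = C1 + b^4/30 - b^3/5 + 7*b/30


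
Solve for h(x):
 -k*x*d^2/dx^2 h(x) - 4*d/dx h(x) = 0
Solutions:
 h(x) = C1 + x^(((re(k) - 4)*re(k) + im(k)^2)/(re(k)^2 + im(k)^2))*(C2*sin(4*log(x)*Abs(im(k))/(re(k)^2 + im(k)^2)) + C3*cos(4*log(x)*im(k)/(re(k)^2 + im(k)^2)))


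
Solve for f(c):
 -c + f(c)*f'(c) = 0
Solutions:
 f(c) = -sqrt(C1 + c^2)
 f(c) = sqrt(C1 + c^2)


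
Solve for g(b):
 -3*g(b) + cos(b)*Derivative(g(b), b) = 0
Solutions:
 g(b) = C1*(sin(b) + 1)^(3/2)/(sin(b) - 1)^(3/2)


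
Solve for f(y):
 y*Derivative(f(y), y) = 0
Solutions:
 f(y) = C1


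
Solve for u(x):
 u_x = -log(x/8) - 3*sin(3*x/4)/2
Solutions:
 u(x) = C1 - x*log(x) + x + 3*x*log(2) + 2*cos(3*x/4)


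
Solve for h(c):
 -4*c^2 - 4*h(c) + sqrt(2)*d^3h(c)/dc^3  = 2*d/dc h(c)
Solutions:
 h(c) = C1*exp(-c*(2^(1/3)/(sqrt(1 - sqrt(2)/27) + 1)^(1/3) + 3*2^(1/6)*(sqrt(1 - sqrt(2)/27) + 1)^(1/3))/6)*sin(c*(-sqrt(6)/(sqrt(2 - 2*sqrt(2)/27) + sqrt(2))^(1/3) + 3*sqrt(3)*(sqrt(2 - 2*sqrt(2)/27) + sqrt(2))^(1/3))/6) + C2*exp(-c*(2^(1/3)/(sqrt(1 - sqrt(2)/27) + 1)^(1/3) + 3*2^(1/6)*(sqrt(1 - sqrt(2)/27) + 1)^(1/3))/6)*cos(c*(-sqrt(6)/(sqrt(2 - 2*sqrt(2)/27) + sqrt(2))^(1/3) + 3*sqrt(3)*(sqrt(2 - 2*sqrt(2)/27) + sqrt(2))^(1/3))/6) + C3*exp(c*(2^(1/3)/(3*(sqrt(1 - sqrt(2)/27) + 1)^(1/3)) + 2^(1/6)*(sqrt(1 - sqrt(2)/27) + 1)^(1/3))) - c^2 + c - 1/2


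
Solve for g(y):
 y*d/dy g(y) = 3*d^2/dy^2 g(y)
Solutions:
 g(y) = C1 + C2*erfi(sqrt(6)*y/6)


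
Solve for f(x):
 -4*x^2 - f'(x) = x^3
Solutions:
 f(x) = C1 - x^4/4 - 4*x^3/3


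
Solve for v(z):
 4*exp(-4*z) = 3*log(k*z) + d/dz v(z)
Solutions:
 v(z) = C1 - 3*z*log(k*z) + 3*z - exp(-4*z)


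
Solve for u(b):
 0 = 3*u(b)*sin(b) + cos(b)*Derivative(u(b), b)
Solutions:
 u(b) = C1*cos(b)^3


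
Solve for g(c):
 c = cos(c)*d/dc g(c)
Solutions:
 g(c) = C1 + Integral(c/cos(c), c)


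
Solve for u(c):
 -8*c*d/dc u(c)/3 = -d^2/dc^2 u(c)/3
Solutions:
 u(c) = C1 + C2*erfi(2*c)


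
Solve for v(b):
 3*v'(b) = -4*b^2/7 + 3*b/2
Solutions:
 v(b) = C1 - 4*b^3/63 + b^2/4


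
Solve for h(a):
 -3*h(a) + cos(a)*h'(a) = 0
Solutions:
 h(a) = C1*(sin(a) + 1)^(3/2)/(sin(a) - 1)^(3/2)


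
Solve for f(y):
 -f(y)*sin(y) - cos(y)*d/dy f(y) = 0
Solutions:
 f(y) = C1*cos(y)


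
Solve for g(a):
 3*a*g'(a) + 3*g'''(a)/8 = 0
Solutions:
 g(a) = C1 + Integral(C2*airyai(-2*a) + C3*airybi(-2*a), a)


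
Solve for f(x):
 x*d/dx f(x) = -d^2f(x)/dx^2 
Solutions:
 f(x) = C1 + C2*erf(sqrt(2)*x/2)


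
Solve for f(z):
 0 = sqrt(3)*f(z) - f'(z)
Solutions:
 f(z) = C1*exp(sqrt(3)*z)


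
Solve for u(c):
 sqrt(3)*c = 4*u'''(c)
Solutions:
 u(c) = C1 + C2*c + C3*c^2 + sqrt(3)*c^4/96


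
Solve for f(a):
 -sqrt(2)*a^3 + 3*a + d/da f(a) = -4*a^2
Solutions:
 f(a) = C1 + sqrt(2)*a^4/4 - 4*a^3/3 - 3*a^2/2


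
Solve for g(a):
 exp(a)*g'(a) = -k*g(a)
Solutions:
 g(a) = C1*exp(k*exp(-a))


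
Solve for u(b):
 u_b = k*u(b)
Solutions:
 u(b) = C1*exp(b*k)


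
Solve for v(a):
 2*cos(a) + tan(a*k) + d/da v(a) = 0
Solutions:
 v(a) = C1 - Piecewise((-log(cos(a*k))/k, Ne(k, 0)), (0, True)) - 2*sin(a)


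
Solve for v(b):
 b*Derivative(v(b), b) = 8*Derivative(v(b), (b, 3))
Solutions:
 v(b) = C1 + Integral(C2*airyai(b/2) + C3*airybi(b/2), b)


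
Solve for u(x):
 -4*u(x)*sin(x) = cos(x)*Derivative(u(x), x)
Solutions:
 u(x) = C1*cos(x)^4


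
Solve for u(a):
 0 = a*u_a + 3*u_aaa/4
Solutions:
 u(a) = C1 + Integral(C2*airyai(-6^(2/3)*a/3) + C3*airybi(-6^(2/3)*a/3), a)


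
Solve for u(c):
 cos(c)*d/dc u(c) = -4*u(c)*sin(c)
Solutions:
 u(c) = C1*cos(c)^4


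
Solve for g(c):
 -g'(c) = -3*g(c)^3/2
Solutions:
 g(c) = -sqrt(-1/(C1 + 3*c))
 g(c) = sqrt(-1/(C1 + 3*c))


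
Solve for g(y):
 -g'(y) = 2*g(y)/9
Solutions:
 g(y) = C1*exp(-2*y/9)


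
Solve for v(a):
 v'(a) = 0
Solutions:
 v(a) = C1


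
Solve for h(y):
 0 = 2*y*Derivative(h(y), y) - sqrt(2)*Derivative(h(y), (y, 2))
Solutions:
 h(y) = C1 + C2*erfi(2^(3/4)*y/2)


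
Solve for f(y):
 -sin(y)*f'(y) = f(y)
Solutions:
 f(y) = C1*sqrt(cos(y) + 1)/sqrt(cos(y) - 1)


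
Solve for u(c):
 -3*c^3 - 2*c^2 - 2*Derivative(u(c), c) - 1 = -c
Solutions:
 u(c) = C1 - 3*c^4/8 - c^3/3 + c^2/4 - c/2


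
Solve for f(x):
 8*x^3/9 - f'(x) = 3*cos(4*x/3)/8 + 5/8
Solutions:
 f(x) = C1 + 2*x^4/9 - 5*x/8 - 9*sin(4*x/3)/32


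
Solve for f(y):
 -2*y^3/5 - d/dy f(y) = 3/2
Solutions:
 f(y) = C1 - y^4/10 - 3*y/2


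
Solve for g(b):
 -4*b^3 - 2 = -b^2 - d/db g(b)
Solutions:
 g(b) = C1 + b^4 - b^3/3 + 2*b


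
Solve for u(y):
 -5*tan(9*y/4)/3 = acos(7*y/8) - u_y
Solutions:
 u(y) = C1 + y*acos(7*y/8) - sqrt(64 - 49*y^2)/7 - 20*log(cos(9*y/4))/27


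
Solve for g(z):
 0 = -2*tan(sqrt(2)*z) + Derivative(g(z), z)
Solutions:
 g(z) = C1 - sqrt(2)*log(cos(sqrt(2)*z))


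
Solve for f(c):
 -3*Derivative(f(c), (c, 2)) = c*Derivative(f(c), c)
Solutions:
 f(c) = C1 + C2*erf(sqrt(6)*c/6)


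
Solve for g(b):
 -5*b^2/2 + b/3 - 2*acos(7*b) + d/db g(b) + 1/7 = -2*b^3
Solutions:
 g(b) = C1 - b^4/2 + 5*b^3/6 - b^2/6 + 2*b*acos(7*b) - b/7 - 2*sqrt(1 - 49*b^2)/7


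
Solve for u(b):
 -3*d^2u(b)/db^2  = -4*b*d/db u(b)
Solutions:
 u(b) = C1 + C2*erfi(sqrt(6)*b/3)


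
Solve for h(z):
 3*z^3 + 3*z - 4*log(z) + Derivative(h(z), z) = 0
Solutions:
 h(z) = C1 - 3*z^4/4 - 3*z^2/2 + 4*z*log(z) - 4*z


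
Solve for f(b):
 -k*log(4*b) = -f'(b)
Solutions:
 f(b) = C1 + b*k*log(b) - b*k + b*k*log(4)


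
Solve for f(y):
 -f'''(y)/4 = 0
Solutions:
 f(y) = C1 + C2*y + C3*y^2


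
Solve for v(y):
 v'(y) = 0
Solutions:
 v(y) = C1


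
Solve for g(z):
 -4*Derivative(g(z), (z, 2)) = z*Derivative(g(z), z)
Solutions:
 g(z) = C1 + C2*erf(sqrt(2)*z/4)


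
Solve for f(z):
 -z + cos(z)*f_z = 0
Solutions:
 f(z) = C1 + Integral(z/cos(z), z)


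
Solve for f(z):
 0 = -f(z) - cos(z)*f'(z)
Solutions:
 f(z) = C1*sqrt(sin(z) - 1)/sqrt(sin(z) + 1)


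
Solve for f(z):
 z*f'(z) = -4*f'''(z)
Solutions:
 f(z) = C1 + Integral(C2*airyai(-2^(1/3)*z/2) + C3*airybi(-2^(1/3)*z/2), z)


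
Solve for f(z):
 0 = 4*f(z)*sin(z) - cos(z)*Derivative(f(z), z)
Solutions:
 f(z) = C1/cos(z)^4


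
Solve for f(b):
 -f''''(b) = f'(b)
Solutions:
 f(b) = C1 + C4*exp(-b) + (C2*sin(sqrt(3)*b/2) + C3*cos(sqrt(3)*b/2))*exp(b/2)


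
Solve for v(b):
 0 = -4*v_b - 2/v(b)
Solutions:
 v(b) = -sqrt(C1 - b)
 v(b) = sqrt(C1 - b)


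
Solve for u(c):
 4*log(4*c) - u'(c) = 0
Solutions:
 u(c) = C1 + 4*c*log(c) - 4*c + c*log(256)


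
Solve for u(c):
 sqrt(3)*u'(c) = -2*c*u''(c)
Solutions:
 u(c) = C1 + C2*c^(1 - sqrt(3)/2)


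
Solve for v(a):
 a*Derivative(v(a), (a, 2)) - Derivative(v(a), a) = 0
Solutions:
 v(a) = C1 + C2*a^2


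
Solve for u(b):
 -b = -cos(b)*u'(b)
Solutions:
 u(b) = C1 + Integral(b/cos(b), b)


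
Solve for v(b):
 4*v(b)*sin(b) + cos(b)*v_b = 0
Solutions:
 v(b) = C1*cos(b)^4


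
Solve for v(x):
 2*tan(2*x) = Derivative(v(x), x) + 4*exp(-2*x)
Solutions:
 v(x) = C1 + log(tan(2*x)^2 + 1)/2 + 2*exp(-2*x)


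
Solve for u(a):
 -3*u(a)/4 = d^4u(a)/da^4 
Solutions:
 u(a) = (C1*sin(3^(1/4)*a/2) + C2*cos(3^(1/4)*a/2))*exp(-3^(1/4)*a/2) + (C3*sin(3^(1/4)*a/2) + C4*cos(3^(1/4)*a/2))*exp(3^(1/4)*a/2)


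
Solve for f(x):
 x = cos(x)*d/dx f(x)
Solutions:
 f(x) = C1 + Integral(x/cos(x), x)


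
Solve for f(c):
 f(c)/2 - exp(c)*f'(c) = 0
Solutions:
 f(c) = C1*exp(-exp(-c)/2)


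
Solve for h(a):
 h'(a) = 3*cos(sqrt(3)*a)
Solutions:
 h(a) = C1 + sqrt(3)*sin(sqrt(3)*a)


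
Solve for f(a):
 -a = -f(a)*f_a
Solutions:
 f(a) = -sqrt(C1 + a^2)
 f(a) = sqrt(C1 + a^2)


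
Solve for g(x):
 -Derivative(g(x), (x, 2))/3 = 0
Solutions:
 g(x) = C1 + C2*x


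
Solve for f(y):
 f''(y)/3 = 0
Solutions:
 f(y) = C1 + C2*y


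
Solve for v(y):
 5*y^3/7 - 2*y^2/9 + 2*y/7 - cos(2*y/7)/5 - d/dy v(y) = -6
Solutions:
 v(y) = C1 + 5*y^4/28 - 2*y^3/27 + y^2/7 + 6*y - 7*sin(2*y/7)/10


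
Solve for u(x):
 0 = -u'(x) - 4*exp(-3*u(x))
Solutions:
 u(x) = log(C1 - 12*x)/3
 u(x) = log((-3^(1/3) - 3^(5/6)*I)*(C1 - 4*x)^(1/3)/2)
 u(x) = log((-3^(1/3) + 3^(5/6)*I)*(C1 - 4*x)^(1/3)/2)


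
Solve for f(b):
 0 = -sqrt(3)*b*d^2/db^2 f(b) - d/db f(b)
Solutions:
 f(b) = C1 + C2*b^(1 - sqrt(3)/3)


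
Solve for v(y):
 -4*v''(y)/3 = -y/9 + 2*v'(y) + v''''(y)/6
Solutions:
 v(y) = C1 + C2*exp(-6^(1/3)*y*(-(27 + sqrt(1113))^(1/3) + 4*6^(1/3)/(27 + sqrt(1113))^(1/3))/6)*sin(2^(1/3)*3^(1/6)*y*(2*2^(1/3)/(27 + sqrt(1113))^(1/3) + 3^(2/3)*(27 + sqrt(1113))^(1/3)/6)) + C3*exp(-6^(1/3)*y*(-(27 + sqrt(1113))^(1/3) + 4*6^(1/3)/(27 + sqrt(1113))^(1/3))/6)*cos(2^(1/3)*3^(1/6)*y*(2*2^(1/3)/(27 + sqrt(1113))^(1/3) + 3^(2/3)*(27 + sqrt(1113))^(1/3)/6)) + C4*exp(6^(1/3)*y*(-(27 + sqrt(1113))^(1/3) + 4*6^(1/3)/(27 + sqrt(1113))^(1/3))/3) + y^2/36 - y/27
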